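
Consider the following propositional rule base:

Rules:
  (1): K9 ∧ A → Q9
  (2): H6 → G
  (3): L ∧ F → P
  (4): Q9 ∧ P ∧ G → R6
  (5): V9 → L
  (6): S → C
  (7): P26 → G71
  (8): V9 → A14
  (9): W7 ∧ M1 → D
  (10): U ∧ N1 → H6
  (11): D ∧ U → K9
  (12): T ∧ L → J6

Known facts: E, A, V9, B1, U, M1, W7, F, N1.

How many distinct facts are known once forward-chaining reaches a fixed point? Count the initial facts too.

[1] (5) [V9 → L]; (8) [V9 → A14]; (9) [W7 ∧ M1 → D]; (10) [U ∧ N1 → H6]. ⇒ new: L, A14, D, H6.
[2] (2) [H6 → G]; (3) [L ∧ F → P]; (11) [D ∧ U → K9]. ⇒ new: G, P, K9.
[3] (1) [K9 ∧ A → Q9]. ⇒ new: Q9.
[4] (4) [Q9 ∧ P ∧ G → R6]. ⇒ new: R6.
Closure: {A, A14, B1, D, E, F, G, H6, K9, L, M1, N1, P, Q9, R6, U, V9, W7} — 18 facts.

18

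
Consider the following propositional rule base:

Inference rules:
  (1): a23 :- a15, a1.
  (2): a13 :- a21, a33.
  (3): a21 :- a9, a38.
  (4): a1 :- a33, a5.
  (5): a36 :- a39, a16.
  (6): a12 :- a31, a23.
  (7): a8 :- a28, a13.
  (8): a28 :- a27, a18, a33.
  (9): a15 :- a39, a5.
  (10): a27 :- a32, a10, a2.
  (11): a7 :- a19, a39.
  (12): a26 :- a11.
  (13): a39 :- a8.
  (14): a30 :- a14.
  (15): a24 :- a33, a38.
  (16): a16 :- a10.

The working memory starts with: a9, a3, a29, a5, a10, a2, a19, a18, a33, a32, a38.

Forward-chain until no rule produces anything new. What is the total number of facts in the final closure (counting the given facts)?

Round 1: (3) [a21 :- a9, a38.]; (4) [a1 :- a33, a5.]; (10) [a27 :- a32, a10, a2.]; (15) [a24 :- a33, a38.]; (16) [a16 :- a10.]. New: a21, a1, a27, a24, a16.
Round 2: (2) [a13 :- a21, a33.]; (8) [a28 :- a27, a18, a33.]. New: a13, a28.
Round 3: (7) [a8 :- a28, a13.]. New: a8.
Round 4: (13) [a39 :- a8.]. New: a39.
Round 5: (5) [a36 :- a39, a16.]; (9) [a15 :- a39, a5.]; (11) [a7 :- a19, a39.]. New: a36, a15, a7.
Round 6: (1) [a23 :- a15, a1.]. New: a23.
Closure: {a1, a10, a13, a15, a16, a18, a19, a2, a21, a23, a24, a27, a28, a29, a3, a32, a33, a36, a38, a39, a5, a7, a8, a9} — 24 facts.

24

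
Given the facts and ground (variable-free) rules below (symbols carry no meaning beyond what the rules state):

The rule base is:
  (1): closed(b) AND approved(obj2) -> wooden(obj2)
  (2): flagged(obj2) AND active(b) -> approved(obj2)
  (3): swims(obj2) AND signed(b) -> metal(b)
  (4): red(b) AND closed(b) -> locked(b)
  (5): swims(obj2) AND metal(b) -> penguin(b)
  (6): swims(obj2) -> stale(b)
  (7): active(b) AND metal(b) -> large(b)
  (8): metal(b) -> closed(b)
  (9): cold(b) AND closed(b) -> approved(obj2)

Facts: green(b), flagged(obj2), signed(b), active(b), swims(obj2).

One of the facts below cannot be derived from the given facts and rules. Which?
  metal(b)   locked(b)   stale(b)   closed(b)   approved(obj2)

Round 1 fires (2), (3), (6), giving approved(obj2), metal(b), stale(b).
Round 2 fires (5), (7), (8), giving penguin(b), large(b), closed(b).
Round 3 fires (1), giving wooden(obj2).
Derived: stale(b) (round 1), metal(b) (round 1), closed(b) (round 2), approved(obj2) (round 1). locked(b) never appears in any round.

locked(b)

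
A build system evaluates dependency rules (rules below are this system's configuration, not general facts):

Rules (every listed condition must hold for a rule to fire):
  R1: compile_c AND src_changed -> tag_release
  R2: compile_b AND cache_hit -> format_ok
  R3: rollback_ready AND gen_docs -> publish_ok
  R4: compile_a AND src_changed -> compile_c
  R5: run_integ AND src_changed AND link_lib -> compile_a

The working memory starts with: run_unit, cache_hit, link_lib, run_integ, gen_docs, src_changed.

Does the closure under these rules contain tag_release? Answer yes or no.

Round 1 fires R5, giving compile_a.
Round 2 fires R4, giving compile_c.
Round 3 fires R1, giving tag_release.
tag_release appears in round 3, so it is derivable.

yes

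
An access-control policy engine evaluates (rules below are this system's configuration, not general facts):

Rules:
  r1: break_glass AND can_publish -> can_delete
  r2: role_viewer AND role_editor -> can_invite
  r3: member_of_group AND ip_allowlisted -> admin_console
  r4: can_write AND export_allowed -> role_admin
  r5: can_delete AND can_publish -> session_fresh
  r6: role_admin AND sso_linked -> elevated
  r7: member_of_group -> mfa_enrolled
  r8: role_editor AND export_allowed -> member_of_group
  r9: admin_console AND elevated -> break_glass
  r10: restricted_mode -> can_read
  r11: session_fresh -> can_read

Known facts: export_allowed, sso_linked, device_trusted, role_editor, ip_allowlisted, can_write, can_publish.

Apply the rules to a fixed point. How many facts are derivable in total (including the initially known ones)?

16

Round 1 — r4, r8, derive role_admin, member_of_group.
Round 2 — r3, r6, r7, derive admin_console, elevated, mfa_enrolled.
Round 3 — r9, derive break_glass.
Round 4 — r1, derive can_delete.
Round 5 — r5, derive session_fresh.
Round 6 — r11, derive can_read.
Closure: {admin_console, break_glass, can_delete, can_publish, can_read, can_write, device_trusted, elevated, export_allowed, ip_allowlisted, member_of_group, mfa_enrolled, role_admin, role_editor, session_fresh, sso_linked} — 16 facts.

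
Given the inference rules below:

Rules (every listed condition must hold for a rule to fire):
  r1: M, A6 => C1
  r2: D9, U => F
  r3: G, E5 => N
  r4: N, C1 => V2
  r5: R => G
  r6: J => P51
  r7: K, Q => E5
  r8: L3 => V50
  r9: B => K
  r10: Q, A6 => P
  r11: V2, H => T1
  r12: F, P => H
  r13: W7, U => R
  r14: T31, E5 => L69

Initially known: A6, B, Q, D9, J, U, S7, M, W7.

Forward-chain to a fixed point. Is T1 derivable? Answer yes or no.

Round 1: r1 [M, A6 => C1]; r2 [D9, U => F]; r6 [J => P51]; r9 [B => K]; r10 [Q, A6 => P]; r13 [W7, U => R]. New: C1, F, P51, K, P, R.
Round 2: r5 [R => G]; r7 [K, Q => E5]; r12 [F, P => H]. New: G, E5, H.
Round 3: r3 [G, E5 => N]. New: N.
Round 4: r4 [N, C1 => V2]. New: V2.
Round 5: r11 [V2, H => T1]. New: T1.
T1 appears in round 5, so it is derivable.

yes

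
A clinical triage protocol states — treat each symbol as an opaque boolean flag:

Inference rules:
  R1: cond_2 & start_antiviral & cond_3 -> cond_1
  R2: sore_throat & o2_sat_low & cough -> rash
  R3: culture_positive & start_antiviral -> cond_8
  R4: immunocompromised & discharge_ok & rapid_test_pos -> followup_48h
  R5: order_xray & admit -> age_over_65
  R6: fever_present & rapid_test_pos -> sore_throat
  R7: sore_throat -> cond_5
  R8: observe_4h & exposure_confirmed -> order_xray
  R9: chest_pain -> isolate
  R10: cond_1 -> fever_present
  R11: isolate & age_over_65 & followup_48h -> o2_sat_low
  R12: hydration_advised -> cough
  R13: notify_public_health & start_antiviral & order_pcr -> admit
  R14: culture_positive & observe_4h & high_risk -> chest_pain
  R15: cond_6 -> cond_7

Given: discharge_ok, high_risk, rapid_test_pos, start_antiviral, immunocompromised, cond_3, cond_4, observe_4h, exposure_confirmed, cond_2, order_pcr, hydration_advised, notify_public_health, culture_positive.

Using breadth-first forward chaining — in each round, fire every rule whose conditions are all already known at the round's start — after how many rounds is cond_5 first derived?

4

[1] R1 [cond_2 & start_antiviral & cond_3 -> cond_1]; R3 [culture_positive & start_antiviral -> cond_8]; R4 [immunocompromised & discharge_ok & rapid_test_pos -> followup_48h]; R8 [observe_4h & exposure_confirmed -> order_xray]; R12 [hydration_advised -> cough]; R13 [notify_public_health & start_antiviral & order_pcr -> admit]; R14 [culture_positive & observe_4h & high_risk -> chest_pain]. ⇒ new: cond_1, cond_8, followup_48h, order_xray, cough, admit, chest_pain.
[2] R5 [order_xray & admit -> age_over_65]; R9 [chest_pain -> isolate]; R10 [cond_1 -> fever_present]. ⇒ new: age_over_65, isolate, fever_present.
[3] R6 [fever_present & rapid_test_pos -> sore_throat]; R11 [isolate & age_over_65 & followup_48h -> o2_sat_low]. ⇒ new: sore_throat, o2_sat_low.
[4] R2 [sore_throat & o2_sat_low & cough -> rash]; R7 [sore_throat -> cond_5]. ⇒ new: rash, cond_5.
cond_5 first appears in round 4.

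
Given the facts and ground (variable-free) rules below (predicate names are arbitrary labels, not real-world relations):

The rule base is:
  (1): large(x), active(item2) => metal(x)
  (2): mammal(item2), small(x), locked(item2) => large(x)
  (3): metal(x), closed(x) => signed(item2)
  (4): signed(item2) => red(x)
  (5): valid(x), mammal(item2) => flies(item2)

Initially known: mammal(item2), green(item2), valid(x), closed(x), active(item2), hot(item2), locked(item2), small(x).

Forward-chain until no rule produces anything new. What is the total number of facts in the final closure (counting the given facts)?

13

Round 1 fires (2), (5), giving large(x), flies(item2).
Round 2 fires (1), giving metal(x).
Round 3 fires (3), giving signed(item2).
Round 4 fires (4), giving red(x).
Closure: {active(item2), closed(x), flies(item2), green(item2), hot(item2), large(x), locked(item2), mammal(item2), metal(x), red(x), signed(item2), small(x), valid(x)} — 13 facts.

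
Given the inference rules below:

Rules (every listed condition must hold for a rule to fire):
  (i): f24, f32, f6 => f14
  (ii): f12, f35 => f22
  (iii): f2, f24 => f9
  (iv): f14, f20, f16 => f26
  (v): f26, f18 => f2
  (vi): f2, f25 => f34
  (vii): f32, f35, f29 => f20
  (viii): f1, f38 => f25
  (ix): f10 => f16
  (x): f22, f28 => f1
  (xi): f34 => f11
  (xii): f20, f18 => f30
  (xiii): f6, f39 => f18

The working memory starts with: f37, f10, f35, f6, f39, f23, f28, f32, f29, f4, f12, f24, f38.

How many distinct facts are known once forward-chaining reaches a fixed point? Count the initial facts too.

26

Round 1: (i) [f24, f32, f6 => f14]; (ii) [f12, f35 => f22]; (vii) [f32, f35, f29 => f20]; (ix) [f10 => f16]; (xiii) [f6, f39 => f18]. New: f14, f22, f20, f16, f18.
Round 2: (iv) [f14, f20, f16 => f26]; (x) [f22, f28 => f1]; (xii) [f20, f18 => f30]. New: f26, f1, f30.
Round 3: (v) [f26, f18 => f2]; (viii) [f1, f38 => f25]. New: f2, f25.
Round 4: (iii) [f2, f24 => f9]; (vi) [f2, f25 => f34]. New: f9, f34.
Round 5: (xi) [f34 => f11]. New: f11.
Closure: {f1, f10, f11, f12, f14, f16, f18, f2, f20, f22, f23, f24, f25, f26, f28, f29, f30, f32, f34, f35, f37, f38, f39, f4, f6, f9} — 26 facts.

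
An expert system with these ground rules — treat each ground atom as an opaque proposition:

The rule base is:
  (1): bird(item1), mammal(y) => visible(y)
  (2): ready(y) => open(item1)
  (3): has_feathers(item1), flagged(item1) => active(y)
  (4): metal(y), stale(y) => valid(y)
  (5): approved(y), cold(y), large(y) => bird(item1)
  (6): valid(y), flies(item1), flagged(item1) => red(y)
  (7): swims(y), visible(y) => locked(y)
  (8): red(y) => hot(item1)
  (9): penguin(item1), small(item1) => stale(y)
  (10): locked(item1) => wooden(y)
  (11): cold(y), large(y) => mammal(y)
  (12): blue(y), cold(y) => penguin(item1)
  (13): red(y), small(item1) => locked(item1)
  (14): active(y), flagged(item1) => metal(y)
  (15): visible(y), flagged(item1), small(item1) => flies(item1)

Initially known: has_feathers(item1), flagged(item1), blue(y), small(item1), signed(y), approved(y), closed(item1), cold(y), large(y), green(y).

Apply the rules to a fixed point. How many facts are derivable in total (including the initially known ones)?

Round 1 — (3), (5), (11), (12), derive active(y), bird(item1), mammal(y), penguin(item1).
Round 2 — (1), (9), (14), derive visible(y), stale(y), metal(y).
Round 3 — (4), (15), derive valid(y), flies(item1).
Round 4 — (6), derive red(y).
Round 5 — (8), (13), derive hot(item1), locked(item1).
Round 6 — (10), derive wooden(y).
Closure: {active(y), approved(y), bird(item1), blue(y), closed(item1), cold(y), flagged(item1), flies(item1), green(y), has_feathers(item1), hot(item1), large(y), locked(item1), mammal(y), metal(y), penguin(item1), red(y), signed(y), small(item1), stale(y), valid(y), visible(y), wooden(y)} — 23 facts.

23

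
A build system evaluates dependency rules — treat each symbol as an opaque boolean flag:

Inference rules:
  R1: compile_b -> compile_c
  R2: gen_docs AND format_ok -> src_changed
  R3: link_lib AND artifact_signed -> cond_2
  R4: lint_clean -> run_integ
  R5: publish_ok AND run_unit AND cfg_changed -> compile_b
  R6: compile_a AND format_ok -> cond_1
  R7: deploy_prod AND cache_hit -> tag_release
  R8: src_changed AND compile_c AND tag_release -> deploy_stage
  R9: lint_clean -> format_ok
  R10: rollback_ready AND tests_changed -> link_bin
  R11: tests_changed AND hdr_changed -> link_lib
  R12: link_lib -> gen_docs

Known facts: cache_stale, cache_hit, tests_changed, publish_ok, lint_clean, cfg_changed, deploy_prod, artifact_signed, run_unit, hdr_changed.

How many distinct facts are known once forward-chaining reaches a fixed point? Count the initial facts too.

20

Round 1 — R4, R5, R7, R9, R11, derive run_integ, compile_b, tag_release, format_ok, link_lib.
Round 2 — R1, R3, R12, derive compile_c, cond_2, gen_docs.
Round 3 — R2, derive src_changed.
Round 4 — R8, derive deploy_stage.
Closure: {artifact_signed, cache_hit, cache_stale, cfg_changed, compile_b, compile_c, cond_2, deploy_prod, deploy_stage, format_ok, gen_docs, hdr_changed, link_lib, lint_clean, publish_ok, run_integ, run_unit, src_changed, tag_release, tests_changed} — 20 facts.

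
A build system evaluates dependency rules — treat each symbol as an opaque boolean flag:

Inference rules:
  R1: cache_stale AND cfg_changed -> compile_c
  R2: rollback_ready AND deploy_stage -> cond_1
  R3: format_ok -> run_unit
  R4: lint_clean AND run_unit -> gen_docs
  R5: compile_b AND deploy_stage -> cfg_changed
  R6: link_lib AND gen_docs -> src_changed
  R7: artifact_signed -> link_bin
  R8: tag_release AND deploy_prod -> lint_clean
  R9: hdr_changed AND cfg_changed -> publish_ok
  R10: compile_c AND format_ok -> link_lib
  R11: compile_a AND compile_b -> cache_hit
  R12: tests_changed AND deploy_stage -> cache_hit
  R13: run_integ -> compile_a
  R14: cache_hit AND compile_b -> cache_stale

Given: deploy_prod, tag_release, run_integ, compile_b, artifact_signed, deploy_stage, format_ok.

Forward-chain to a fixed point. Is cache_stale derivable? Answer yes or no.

yes

[1] R3 [format_ok -> run_unit]; R5 [compile_b AND deploy_stage -> cfg_changed]; R7 [artifact_signed -> link_bin]; R8 [tag_release AND deploy_prod -> lint_clean]; R13 [run_integ -> compile_a]. ⇒ new: run_unit, cfg_changed, link_bin, lint_clean, compile_a.
[2] R4 [lint_clean AND run_unit -> gen_docs]; R11 [compile_a AND compile_b -> cache_hit]. ⇒ new: gen_docs, cache_hit.
[3] R14 [cache_hit AND compile_b -> cache_stale]. ⇒ new: cache_stale.
[4] R1 [cache_stale AND cfg_changed -> compile_c]. ⇒ new: compile_c.
[5] R10 [compile_c AND format_ok -> link_lib]. ⇒ new: link_lib.
[6] R6 [link_lib AND gen_docs -> src_changed]. ⇒ new: src_changed.
cache_stale appears in round 3, so it is derivable.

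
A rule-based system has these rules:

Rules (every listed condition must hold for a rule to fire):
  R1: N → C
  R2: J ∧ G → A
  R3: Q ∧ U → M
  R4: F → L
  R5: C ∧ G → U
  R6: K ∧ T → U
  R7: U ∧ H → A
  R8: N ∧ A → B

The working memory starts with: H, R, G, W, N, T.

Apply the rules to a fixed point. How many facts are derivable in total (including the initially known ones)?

10

Round 1 — R1, derive C.
Round 2 — R5, derive U.
Round 3 — R7, derive A.
Round 4 — R8, derive B.
Closure: {A, B, C, G, H, N, R, T, U, W} — 10 facts.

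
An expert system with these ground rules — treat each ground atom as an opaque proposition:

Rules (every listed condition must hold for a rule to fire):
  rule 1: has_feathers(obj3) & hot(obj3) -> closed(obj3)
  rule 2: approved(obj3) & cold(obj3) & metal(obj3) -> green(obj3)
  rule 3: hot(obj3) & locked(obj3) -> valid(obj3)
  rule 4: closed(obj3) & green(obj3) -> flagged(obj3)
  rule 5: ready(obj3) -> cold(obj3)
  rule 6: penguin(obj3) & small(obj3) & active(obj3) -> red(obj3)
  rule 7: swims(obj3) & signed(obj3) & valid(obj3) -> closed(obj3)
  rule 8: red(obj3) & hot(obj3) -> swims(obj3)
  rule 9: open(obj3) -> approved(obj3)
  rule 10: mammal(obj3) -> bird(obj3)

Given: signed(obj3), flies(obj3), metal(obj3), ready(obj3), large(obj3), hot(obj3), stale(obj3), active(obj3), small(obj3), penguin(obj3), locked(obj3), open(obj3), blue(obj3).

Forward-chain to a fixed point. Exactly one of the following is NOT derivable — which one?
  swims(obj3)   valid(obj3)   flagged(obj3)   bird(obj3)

bird(obj3)

Round 1: rule 3 [hot(obj3) & locked(obj3) -> valid(obj3)]; rule 5 [ready(obj3) -> cold(obj3)]; rule 6 [penguin(obj3) & small(obj3) & active(obj3) -> red(obj3)]; rule 9 [open(obj3) -> approved(obj3)]. Adds valid(obj3), cold(obj3), red(obj3), approved(obj3).
Round 2: rule 2 [approved(obj3) & cold(obj3) & metal(obj3) -> green(obj3)]; rule 8 [red(obj3) & hot(obj3) -> swims(obj3)]. Adds green(obj3), swims(obj3).
Round 3: rule 7 [swims(obj3) & signed(obj3) & valid(obj3) -> closed(obj3)]. Adds closed(obj3).
Round 4: rule 4 [closed(obj3) & green(obj3) -> flagged(obj3)]. Adds flagged(obj3).
Derived: flagged(obj3) (round 4), swims(obj3) (round 2), valid(obj3) (round 1). bird(obj3) never appears in any round.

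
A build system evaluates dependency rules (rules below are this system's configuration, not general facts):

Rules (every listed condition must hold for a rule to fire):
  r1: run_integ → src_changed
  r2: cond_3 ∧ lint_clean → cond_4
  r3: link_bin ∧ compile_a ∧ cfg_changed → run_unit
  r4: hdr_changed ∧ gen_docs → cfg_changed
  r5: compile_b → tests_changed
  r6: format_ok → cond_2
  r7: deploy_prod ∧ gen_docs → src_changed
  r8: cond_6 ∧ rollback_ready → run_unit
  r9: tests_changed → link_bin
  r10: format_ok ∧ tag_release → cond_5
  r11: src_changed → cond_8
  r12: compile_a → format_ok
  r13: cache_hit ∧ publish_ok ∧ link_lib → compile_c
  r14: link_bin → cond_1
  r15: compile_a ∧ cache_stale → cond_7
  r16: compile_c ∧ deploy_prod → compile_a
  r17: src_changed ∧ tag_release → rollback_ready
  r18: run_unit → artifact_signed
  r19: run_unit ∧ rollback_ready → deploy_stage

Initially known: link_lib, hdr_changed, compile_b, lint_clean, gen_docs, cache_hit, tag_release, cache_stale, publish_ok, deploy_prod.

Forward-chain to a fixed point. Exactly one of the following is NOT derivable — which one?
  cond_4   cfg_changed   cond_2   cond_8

[1] r4 [hdr_changed ∧ gen_docs → cfg_changed]; r5 [compile_b → tests_changed]; r7 [deploy_prod ∧ gen_docs → src_changed]; r13 [cache_hit ∧ publish_ok ∧ link_lib → compile_c]. ⇒ new: cfg_changed, tests_changed, src_changed, compile_c.
[2] r9 [tests_changed → link_bin]; r11 [src_changed → cond_8]; r16 [compile_c ∧ deploy_prod → compile_a]; r17 [src_changed ∧ tag_release → rollback_ready]. ⇒ new: link_bin, cond_8, compile_a, rollback_ready.
[3] r3 [link_bin ∧ compile_a ∧ cfg_changed → run_unit]; r12 [compile_a → format_ok]; r14 [link_bin → cond_1]; r15 [compile_a ∧ cache_stale → cond_7]. ⇒ new: run_unit, format_ok, cond_1, cond_7.
[4] r6 [format_ok → cond_2]; r10 [format_ok ∧ tag_release → cond_5]; r18 [run_unit → artifact_signed]; r19 [run_unit ∧ rollback_ready → deploy_stage]. ⇒ new: cond_2, cond_5, artifact_signed, deploy_stage.
Derived: cond_8 (round 2), cfg_changed (round 1), cond_2 (round 4). cond_4 never appears in any round.

cond_4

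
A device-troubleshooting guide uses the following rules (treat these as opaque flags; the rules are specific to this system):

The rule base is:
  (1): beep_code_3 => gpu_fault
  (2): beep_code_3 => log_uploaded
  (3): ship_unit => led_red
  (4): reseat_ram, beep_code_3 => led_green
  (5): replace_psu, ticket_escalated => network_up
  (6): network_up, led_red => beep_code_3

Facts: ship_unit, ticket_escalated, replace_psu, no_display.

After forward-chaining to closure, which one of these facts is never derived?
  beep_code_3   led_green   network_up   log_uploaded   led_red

led_green

Round 1: (3) [ship_unit => led_red]; (5) [replace_psu, ticket_escalated => network_up]. Adds led_red, network_up.
Round 2: (6) [network_up, led_red => beep_code_3]. Adds beep_code_3.
Round 3: (1) [beep_code_3 => gpu_fault]; (2) [beep_code_3 => log_uploaded]. Adds gpu_fault, log_uploaded.
Derived: beep_code_3 (round 2), led_red (round 1), log_uploaded (round 3), network_up (round 1). led_green never appears in any round.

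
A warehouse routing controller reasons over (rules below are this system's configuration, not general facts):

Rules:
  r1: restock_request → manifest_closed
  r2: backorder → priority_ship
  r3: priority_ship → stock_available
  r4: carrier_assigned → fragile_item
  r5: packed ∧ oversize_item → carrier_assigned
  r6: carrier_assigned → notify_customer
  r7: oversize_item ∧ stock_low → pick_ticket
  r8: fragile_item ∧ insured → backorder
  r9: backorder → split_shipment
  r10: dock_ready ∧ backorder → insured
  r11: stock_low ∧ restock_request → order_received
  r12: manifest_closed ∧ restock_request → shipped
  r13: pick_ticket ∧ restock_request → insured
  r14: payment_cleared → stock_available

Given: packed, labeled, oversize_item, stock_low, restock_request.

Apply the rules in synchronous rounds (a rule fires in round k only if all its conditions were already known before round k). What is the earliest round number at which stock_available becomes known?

Round 1: r1 [restock_request → manifest_closed]; r5 [packed ∧ oversize_item → carrier_assigned]; r7 [oversize_item ∧ stock_low → pick_ticket]; r11 [stock_low ∧ restock_request → order_received]. New: manifest_closed, carrier_assigned, pick_ticket, order_received.
Round 2: r4 [carrier_assigned → fragile_item]; r6 [carrier_assigned → notify_customer]; r12 [manifest_closed ∧ restock_request → shipped]; r13 [pick_ticket ∧ restock_request → insured]. New: fragile_item, notify_customer, shipped, insured.
Round 3: r8 [fragile_item ∧ insured → backorder]. New: backorder.
Round 4: r2 [backorder → priority_ship]; r9 [backorder → split_shipment]. New: priority_ship, split_shipment.
Round 5: r3 [priority_ship → stock_available]. New: stock_available.
stock_available first appears in round 5.

5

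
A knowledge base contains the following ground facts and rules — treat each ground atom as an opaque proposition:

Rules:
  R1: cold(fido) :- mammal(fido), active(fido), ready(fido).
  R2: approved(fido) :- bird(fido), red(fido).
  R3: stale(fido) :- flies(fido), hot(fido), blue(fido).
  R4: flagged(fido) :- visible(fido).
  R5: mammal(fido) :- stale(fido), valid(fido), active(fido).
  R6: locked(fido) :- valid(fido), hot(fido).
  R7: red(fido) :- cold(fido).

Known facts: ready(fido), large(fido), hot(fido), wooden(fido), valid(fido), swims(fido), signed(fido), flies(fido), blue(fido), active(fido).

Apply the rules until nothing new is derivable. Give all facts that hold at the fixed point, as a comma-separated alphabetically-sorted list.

active(fido), blue(fido), cold(fido), flies(fido), hot(fido), large(fido), locked(fido), mammal(fido), ready(fido), red(fido), signed(fido), stale(fido), swims(fido), valid(fido), wooden(fido)

Round 1 — R3, R6, derive stale(fido), locked(fido).
Round 2 — R5, derive mammal(fido).
Round 3 — R1, derive cold(fido).
Round 4 — R7, derive red(fido).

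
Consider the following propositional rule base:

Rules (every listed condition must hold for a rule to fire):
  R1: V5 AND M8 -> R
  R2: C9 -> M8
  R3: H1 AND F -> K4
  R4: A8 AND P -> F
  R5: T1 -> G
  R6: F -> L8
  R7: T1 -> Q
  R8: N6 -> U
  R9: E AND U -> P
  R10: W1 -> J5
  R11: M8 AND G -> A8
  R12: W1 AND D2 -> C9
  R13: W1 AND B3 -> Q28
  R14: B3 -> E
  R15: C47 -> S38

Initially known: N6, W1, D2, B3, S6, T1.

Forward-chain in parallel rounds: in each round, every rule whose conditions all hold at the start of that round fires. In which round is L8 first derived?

5

[1] R5 [T1 -> G]; R7 [T1 -> Q]; R8 [N6 -> U]; R10 [W1 -> J5]; R12 [W1 AND D2 -> C9]; R13 [W1 AND B3 -> Q28]; R14 [B3 -> E]. ⇒ new: G, Q, U, J5, C9, Q28, E.
[2] R2 [C9 -> M8]; R9 [E AND U -> P]. ⇒ new: M8, P.
[3] R11 [M8 AND G -> A8]. ⇒ new: A8.
[4] R4 [A8 AND P -> F]. ⇒ new: F.
[5] R6 [F -> L8]. ⇒ new: L8.
L8 first appears in round 5.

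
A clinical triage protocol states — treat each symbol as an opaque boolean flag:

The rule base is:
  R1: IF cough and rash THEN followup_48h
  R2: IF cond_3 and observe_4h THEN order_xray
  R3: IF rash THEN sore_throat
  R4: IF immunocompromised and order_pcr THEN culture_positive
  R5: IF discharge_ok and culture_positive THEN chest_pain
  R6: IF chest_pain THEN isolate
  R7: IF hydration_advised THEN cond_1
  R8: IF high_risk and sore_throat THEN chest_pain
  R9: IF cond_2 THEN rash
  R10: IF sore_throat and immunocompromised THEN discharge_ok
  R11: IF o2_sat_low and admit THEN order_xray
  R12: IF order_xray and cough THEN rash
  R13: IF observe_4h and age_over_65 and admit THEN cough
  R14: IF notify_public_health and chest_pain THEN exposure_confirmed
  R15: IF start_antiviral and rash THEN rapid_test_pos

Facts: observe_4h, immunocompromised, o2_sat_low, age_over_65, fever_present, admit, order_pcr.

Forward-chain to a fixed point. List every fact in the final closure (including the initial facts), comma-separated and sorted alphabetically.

admit, age_over_65, chest_pain, cough, culture_positive, discharge_ok, fever_present, followup_48h, immunocompromised, isolate, o2_sat_low, observe_4h, order_pcr, order_xray, rash, sore_throat

[1] R4 [IF immunocompromised and order_pcr THEN culture_positive]; R11 [IF o2_sat_low and admit THEN order_xray]; R13 [IF observe_4h and age_over_65 and admit THEN cough]. ⇒ new: culture_positive, order_xray, cough.
[2] R12 [IF order_xray and cough THEN rash]. ⇒ new: rash.
[3] R1 [IF cough and rash THEN followup_48h]; R3 [IF rash THEN sore_throat]. ⇒ new: followup_48h, sore_throat.
[4] R10 [IF sore_throat and immunocompromised THEN discharge_ok]. ⇒ new: discharge_ok.
[5] R5 [IF discharge_ok and culture_positive THEN chest_pain]. ⇒ new: chest_pain.
[6] R6 [IF chest_pain THEN isolate]. ⇒ new: isolate.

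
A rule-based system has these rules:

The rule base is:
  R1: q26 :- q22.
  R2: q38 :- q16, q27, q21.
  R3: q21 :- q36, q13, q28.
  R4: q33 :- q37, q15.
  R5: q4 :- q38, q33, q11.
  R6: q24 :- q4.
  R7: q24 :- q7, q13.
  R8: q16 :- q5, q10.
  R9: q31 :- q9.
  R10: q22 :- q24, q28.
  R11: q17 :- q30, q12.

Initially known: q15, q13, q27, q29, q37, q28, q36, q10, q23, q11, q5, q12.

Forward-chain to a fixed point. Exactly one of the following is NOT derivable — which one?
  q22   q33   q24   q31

q31

Round 1: R3 [q21 :- q36, q13, q28.]; R4 [q33 :- q37, q15.]; R8 [q16 :- q5, q10.]. Adds q21, q33, q16.
Round 2: R2 [q38 :- q16, q27, q21.]. Adds q38.
Round 3: R5 [q4 :- q38, q33, q11.]. Adds q4.
Round 4: R6 [q24 :- q4.]. Adds q24.
Round 5: R10 [q22 :- q24, q28.]. Adds q22.
Round 6: R1 [q26 :- q22.]. Adds q26.
Derived: q24 (round 4), q22 (round 5), q33 (round 1). q31 never appears in any round.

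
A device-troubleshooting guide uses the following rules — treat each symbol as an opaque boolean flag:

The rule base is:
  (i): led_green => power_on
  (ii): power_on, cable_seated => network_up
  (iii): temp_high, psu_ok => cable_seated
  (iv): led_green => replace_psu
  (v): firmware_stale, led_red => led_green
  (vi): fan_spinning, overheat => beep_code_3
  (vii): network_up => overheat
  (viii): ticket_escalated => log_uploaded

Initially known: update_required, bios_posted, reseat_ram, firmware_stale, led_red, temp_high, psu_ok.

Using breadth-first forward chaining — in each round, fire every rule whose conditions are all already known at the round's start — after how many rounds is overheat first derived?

4

Round 1 — (iii), (v), derive cable_seated, led_green.
Round 2 — (i), (iv), derive power_on, replace_psu.
Round 3 — (ii), derive network_up.
Round 4 — (vii), derive overheat.
overheat first appears in round 4.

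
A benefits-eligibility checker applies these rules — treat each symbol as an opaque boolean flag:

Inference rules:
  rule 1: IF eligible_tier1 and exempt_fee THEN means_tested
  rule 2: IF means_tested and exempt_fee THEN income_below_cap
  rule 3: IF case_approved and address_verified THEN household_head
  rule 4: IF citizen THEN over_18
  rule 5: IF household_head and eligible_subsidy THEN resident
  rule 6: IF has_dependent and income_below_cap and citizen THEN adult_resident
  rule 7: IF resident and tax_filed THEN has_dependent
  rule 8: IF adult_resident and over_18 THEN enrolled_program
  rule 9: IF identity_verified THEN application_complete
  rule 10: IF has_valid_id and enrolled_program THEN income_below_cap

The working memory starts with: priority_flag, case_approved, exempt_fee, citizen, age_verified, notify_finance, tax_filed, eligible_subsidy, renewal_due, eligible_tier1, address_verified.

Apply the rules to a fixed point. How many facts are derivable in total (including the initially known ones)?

Round 1 — rule 1, rule 3, rule 4, derive means_tested, household_head, over_18.
Round 2 — rule 2, rule 5, derive income_below_cap, resident.
Round 3 — rule 7, derive has_dependent.
Round 4 — rule 6, derive adult_resident.
Round 5 — rule 8, derive enrolled_program.
Closure: {address_verified, adult_resident, age_verified, case_approved, citizen, eligible_subsidy, eligible_tier1, enrolled_program, exempt_fee, has_dependent, household_head, income_below_cap, means_tested, notify_finance, over_18, priority_flag, renewal_due, resident, tax_filed} — 19 facts.

19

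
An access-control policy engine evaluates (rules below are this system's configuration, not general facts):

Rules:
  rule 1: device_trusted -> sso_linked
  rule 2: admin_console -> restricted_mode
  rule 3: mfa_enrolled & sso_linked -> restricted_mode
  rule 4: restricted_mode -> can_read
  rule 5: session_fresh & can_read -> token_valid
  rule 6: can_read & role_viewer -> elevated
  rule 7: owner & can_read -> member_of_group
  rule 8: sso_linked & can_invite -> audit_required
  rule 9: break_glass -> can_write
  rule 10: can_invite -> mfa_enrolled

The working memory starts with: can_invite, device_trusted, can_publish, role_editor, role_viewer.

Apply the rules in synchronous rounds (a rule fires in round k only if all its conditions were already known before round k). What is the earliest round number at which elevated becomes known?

Round 1: rule 1 [device_trusted -> sso_linked]; rule 10 [can_invite -> mfa_enrolled]. New: sso_linked, mfa_enrolled.
Round 2: rule 3 [mfa_enrolled & sso_linked -> restricted_mode]; rule 8 [sso_linked & can_invite -> audit_required]. New: restricted_mode, audit_required.
Round 3: rule 4 [restricted_mode -> can_read]. New: can_read.
Round 4: rule 6 [can_read & role_viewer -> elevated]. New: elevated.
elevated first appears in round 4.

4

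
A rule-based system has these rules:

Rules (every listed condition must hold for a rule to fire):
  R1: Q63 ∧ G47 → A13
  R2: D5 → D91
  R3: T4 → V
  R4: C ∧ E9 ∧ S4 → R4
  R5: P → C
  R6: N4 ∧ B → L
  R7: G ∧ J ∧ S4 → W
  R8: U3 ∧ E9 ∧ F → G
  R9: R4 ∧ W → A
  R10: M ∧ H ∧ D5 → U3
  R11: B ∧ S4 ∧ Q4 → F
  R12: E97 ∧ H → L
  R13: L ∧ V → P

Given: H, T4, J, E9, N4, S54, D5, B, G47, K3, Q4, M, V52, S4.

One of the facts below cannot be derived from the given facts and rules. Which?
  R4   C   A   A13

Round 1 — R2, R3, R6, R10, R11, derive D91, V, L, U3, F.
Round 2 — R8, R13, derive G, P.
Round 3 — R5, R7, derive C, W.
Round 4 — R4, derive R4.
Round 5 — R9, derive A.
Derived: A (round 5), R4 (round 4), C (round 3). A13 never appears in any round.

A13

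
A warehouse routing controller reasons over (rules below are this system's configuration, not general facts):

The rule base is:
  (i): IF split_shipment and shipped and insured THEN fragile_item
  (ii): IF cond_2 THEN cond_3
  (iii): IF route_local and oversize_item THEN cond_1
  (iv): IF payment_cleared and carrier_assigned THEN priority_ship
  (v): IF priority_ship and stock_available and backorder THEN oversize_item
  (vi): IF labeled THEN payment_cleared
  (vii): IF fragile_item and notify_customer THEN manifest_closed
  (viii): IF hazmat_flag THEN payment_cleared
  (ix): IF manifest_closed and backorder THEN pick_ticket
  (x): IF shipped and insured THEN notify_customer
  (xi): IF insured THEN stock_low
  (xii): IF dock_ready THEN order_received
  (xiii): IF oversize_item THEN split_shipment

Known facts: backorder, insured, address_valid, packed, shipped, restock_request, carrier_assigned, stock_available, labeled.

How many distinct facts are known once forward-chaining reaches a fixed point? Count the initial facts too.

18

Round 1: (vi) [IF labeled THEN payment_cleared]; (x) [IF shipped and insured THEN notify_customer]; (xi) [IF insured THEN stock_low]. New: payment_cleared, notify_customer, stock_low.
Round 2: (iv) [IF payment_cleared and carrier_assigned THEN priority_ship]. New: priority_ship.
Round 3: (v) [IF priority_ship and stock_available and backorder THEN oversize_item]. New: oversize_item.
Round 4: (xiii) [IF oversize_item THEN split_shipment]. New: split_shipment.
Round 5: (i) [IF split_shipment and shipped and insured THEN fragile_item]. New: fragile_item.
Round 6: (vii) [IF fragile_item and notify_customer THEN manifest_closed]. New: manifest_closed.
Round 7: (ix) [IF manifest_closed and backorder THEN pick_ticket]. New: pick_ticket.
Closure: {address_valid, backorder, carrier_assigned, fragile_item, insured, labeled, manifest_closed, notify_customer, oversize_item, packed, payment_cleared, pick_ticket, priority_ship, restock_request, shipped, split_shipment, stock_available, stock_low} — 18 facts.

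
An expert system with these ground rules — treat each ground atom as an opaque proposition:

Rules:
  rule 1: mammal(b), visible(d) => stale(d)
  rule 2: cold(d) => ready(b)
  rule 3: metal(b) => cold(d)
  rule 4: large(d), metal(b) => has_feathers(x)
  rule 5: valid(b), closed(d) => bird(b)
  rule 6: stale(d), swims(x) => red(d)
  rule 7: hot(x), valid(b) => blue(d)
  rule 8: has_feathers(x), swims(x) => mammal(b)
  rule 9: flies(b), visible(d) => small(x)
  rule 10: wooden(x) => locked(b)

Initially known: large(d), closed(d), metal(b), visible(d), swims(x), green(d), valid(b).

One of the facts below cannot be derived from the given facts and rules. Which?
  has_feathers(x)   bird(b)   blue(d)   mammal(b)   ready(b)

blue(d)

Round 1: rule 3 [metal(b) => cold(d)]; rule 4 [large(d), metal(b) => has_feathers(x)]; rule 5 [valid(b), closed(d) => bird(b)]. Adds cold(d), has_feathers(x), bird(b).
Round 2: rule 2 [cold(d) => ready(b)]; rule 8 [has_feathers(x), swims(x) => mammal(b)]. Adds ready(b), mammal(b).
Round 3: rule 1 [mammal(b), visible(d) => stale(d)]. Adds stale(d).
Round 4: rule 6 [stale(d), swims(x) => red(d)]. Adds red(d).
Derived: ready(b) (round 2), mammal(b) (round 2), bird(b) (round 1), has_feathers(x) (round 1). blue(d) never appears in any round.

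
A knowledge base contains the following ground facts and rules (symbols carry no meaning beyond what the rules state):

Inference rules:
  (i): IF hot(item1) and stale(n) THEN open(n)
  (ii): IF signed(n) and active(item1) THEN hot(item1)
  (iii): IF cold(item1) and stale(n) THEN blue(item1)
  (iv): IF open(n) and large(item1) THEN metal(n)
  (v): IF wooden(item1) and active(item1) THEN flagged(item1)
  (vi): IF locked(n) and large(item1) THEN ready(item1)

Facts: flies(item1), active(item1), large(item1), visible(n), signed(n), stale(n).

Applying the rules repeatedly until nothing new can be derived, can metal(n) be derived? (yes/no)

Round 1 — (ii), derive hot(item1).
Round 2 — (i), derive open(n).
Round 3 — (iv), derive metal(n).
metal(n) appears in round 3, so it is derivable.

yes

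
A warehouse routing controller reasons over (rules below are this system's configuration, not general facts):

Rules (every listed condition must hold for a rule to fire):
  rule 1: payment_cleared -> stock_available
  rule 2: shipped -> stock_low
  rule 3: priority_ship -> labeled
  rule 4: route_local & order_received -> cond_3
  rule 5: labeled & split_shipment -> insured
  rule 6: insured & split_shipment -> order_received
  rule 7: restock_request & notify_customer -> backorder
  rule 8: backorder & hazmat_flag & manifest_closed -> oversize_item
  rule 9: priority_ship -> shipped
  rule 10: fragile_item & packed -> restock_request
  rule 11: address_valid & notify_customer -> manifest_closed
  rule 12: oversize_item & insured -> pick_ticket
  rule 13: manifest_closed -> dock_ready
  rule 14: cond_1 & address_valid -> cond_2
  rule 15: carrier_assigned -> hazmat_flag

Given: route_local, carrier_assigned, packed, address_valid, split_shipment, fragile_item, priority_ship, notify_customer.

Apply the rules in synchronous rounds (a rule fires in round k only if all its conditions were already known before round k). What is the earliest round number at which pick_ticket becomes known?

Round 1: rule 3 [priority_ship -> labeled]; rule 9 [priority_ship -> shipped]; rule 10 [fragile_item & packed -> restock_request]; rule 11 [address_valid & notify_customer -> manifest_closed]; rule 15 [carrier_assigned -> hazmat_flag]. New: labeled, shipped, restock_request, manifest_closed, hazmat_flag.
Round 2: rule 2 [shipped -> stock_low]; rule 5 [labeled & split_shipment -> insured]; rule 7 [restock_request & notify_customer -> backorder]; rule 13 [manifest_closed -> dock_ready]. New: stock_low, insured, backorder, dock_ready.
Round 3: rule 6 [insured & split_shipment -> order_received]; rule 8 [backorder & hazmat_flag & manifest_closed -> oversize_item]. New: order_received, oversize_item.
Round 4: rule 4 [route_local & order_received -> cond_3]; rule 12 [oversize_item & insured -> pick_ticket]. New: cond_3, pick_ticket.
pick_ticket first appears in round 4.

4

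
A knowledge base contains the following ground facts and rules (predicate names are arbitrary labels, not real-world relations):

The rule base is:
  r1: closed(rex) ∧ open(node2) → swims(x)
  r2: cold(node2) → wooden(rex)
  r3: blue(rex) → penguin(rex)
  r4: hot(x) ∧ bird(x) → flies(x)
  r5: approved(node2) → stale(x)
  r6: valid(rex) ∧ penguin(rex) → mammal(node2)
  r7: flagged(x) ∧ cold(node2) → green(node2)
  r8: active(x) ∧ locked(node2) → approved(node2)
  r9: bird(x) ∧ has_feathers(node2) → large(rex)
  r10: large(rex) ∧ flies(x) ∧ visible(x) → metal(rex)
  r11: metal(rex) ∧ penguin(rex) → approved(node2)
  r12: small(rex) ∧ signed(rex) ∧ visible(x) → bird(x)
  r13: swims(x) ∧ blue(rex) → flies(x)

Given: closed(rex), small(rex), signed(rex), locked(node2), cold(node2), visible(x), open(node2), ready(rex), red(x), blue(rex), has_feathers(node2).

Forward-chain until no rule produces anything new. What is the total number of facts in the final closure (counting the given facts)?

Round 1: r1 [closed(rex) ∧ open(node2) → swims(x)]; r2 [cold(node2) → wooden(rex)]; r3 [blue(rex) → penguin(rex)]; r12 [small(rex) ∧ signed(rex) ∧ visible(x) → bird(x)]. New: swims(x), wooden(rex), penguin(rex), bird(x).
Round 2: r9 [bird(x) ∧ has_feathers(node2) → large(rex)]; r13 [swims(x) ∧ blue(rex) → flies(x)]. New: large(rex), flies(x).
Round 3: r10 [large(rex) ∧ flies(x) ∧ visible(x) → metal(rex)]. New: metal(rex).
Round 4: r11 [metal(rex) ∧ penguin(rex) → approved(node2)]. New: approved(node2).
Round 5: r5 [approved(node2) → stale(x)]. New: stale(x).
Closure: {approved(node2), bird(x), blue(rex), closed(rex), cold(node2), flies(x), has_feathers(node2), large(rex), locked(node2), metal(rex), open(node2), penguin(rex), ready(rex), red(x), signed(rex), small(rex), stale(x), swims(x), visible(x), wooden(rex)} — 20 facts.

20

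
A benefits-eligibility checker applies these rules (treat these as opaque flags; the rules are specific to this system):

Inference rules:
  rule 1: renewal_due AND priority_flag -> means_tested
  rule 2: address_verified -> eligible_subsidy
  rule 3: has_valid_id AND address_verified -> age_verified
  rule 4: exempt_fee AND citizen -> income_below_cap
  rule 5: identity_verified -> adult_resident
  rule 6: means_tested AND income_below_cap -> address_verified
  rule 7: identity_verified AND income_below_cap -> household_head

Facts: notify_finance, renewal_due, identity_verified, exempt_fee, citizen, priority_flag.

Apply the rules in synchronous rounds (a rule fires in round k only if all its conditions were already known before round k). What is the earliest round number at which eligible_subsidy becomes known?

Round 1: rule 1 [renewal_due AND priority_flag -> means_tested]; rule 4 [exempt_fee AND citizen -> income_below_cap]; rule 5 [identity_verified -> adult_resident]. Adds means_tested, income_below_cap, adult_resident.
Round 2: rule 6 [means_tested AND income_below_cap -> address_verified]; rule 7 [identity_verified AND income_below_cap -> household_head]. Adds address_verified, household_head.
Round 3: rule 2 [address_verified -> eligible_subsidy]. Adds eligible_subsidy.
eligible_subsidy first appears in round 3.

3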